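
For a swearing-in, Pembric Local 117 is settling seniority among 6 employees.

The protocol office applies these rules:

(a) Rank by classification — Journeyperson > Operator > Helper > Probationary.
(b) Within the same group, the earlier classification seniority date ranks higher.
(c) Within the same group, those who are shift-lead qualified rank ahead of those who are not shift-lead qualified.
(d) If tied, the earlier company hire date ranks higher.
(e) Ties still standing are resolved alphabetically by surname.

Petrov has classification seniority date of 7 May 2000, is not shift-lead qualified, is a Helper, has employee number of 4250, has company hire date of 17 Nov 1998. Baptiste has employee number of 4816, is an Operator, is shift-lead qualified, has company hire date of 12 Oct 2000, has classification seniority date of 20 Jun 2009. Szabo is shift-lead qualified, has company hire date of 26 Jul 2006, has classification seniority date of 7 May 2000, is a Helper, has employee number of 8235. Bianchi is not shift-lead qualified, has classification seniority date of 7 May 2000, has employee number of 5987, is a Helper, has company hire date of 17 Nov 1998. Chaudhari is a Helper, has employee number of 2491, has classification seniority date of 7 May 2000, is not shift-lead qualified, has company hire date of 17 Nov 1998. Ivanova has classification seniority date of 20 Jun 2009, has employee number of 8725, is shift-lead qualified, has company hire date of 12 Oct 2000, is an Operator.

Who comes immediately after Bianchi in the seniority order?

Chaudhari

By classification: Baptiste and Ivanova (Operator); then Szabo, Bianchi, Chaudhari and Petrov (Helper).
Baptiste and Ivanova both have classification seniority date 20 Jun 2009, so the next rule applies.
Baptiste and Ivanova are each shift-lead qualified, so the next rule applies.
Baptiste and Ivanova both have company hire date 12 Oct 2000, so the next rule applies.
Among Baptiste and Ivanova, alphabetically by surname: Baptiste before Ivanova.
Szabo, Bianchi, Chaudhari and Petrov all have classification seniority date 7 May 2000, so the next rule applies.
Among Szabo, Bianchi, Chaudhari and Petrov, shift-lead qualified before not shift-lead qualified: Szabo (shift-lead qualified) before Bianchi, Chaudhari and Petrov (not shift-lead qualified).
Bianchi, Chaudhari and Petrov all have company hire date 17 Nov 1998, so the next rule applies.
Among Bianchi, Chaudhari and Petrov, alphabetically by surname: Bianchi before Chaudhari before Petrov.
Order: Baptiste, Ivanova, Szabo, Bianchi, Chaudhari, Petrov.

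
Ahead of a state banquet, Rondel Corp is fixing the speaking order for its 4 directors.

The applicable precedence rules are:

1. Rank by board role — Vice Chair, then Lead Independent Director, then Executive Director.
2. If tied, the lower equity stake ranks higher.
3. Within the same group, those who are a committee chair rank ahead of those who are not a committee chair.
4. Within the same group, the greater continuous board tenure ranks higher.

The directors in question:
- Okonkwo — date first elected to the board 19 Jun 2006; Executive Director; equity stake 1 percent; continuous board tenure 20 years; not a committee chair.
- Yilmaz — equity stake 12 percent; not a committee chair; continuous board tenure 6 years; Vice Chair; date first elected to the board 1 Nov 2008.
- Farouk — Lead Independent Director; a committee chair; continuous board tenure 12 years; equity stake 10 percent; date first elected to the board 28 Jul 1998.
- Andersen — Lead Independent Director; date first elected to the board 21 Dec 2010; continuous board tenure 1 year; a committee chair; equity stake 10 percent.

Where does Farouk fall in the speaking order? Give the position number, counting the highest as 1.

By board role: Yilmaz (Vice Chair); then Farouk and Andersen (Lead Independent Director); then Okonkwo (Executive Director).
Farouk and Andersen both have equity stake 10 percent, so the next rule applies.
Farouk and Andersen are each a committee chair, so the next rule applies.
Among Farouk and Andersen, by continuous board tenure (higher first): Farouk (12 years) before Andersen (1 year).
Order: Yilmaz, Farouk, Andersen, Okonkwo. So position 2.

2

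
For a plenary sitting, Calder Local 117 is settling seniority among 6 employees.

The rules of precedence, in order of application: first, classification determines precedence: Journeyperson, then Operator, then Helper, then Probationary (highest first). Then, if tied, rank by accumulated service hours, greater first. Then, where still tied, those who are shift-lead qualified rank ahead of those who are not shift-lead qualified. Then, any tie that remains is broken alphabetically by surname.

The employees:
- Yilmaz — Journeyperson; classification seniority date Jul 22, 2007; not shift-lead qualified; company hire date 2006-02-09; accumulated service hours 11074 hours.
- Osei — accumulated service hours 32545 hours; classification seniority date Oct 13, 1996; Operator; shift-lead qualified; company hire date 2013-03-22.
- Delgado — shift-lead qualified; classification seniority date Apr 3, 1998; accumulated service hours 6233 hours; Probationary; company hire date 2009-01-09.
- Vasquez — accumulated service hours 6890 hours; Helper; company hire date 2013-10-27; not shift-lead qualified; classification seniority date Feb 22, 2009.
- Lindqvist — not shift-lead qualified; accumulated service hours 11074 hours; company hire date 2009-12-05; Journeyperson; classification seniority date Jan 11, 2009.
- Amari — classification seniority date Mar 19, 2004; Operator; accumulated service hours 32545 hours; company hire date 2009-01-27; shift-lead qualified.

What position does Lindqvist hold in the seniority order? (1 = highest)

1

By classification: Lindqvist and Yilmaz (Journeyperson); then Amari and Osei (Operator); then Vasquez (Helper); then Delgado (Probationary).
Lindqvist and Yilmaz both have accumulated service hours 11074 hours, so the next rule applies.
Lindqvist and Yilmaz are each not shift-lead qualified, so the next rule applies.
Among Lindqvist and Yilmaz, alphabetically by surname: Lindqvist before Yilmaz.
Amari and Osei both have accumulated service hours 32545 hours, so the next rule applies.
Amari and Osei are each shift-lead qualified, so the next rule applies.
Among Amari and Osei, alphabetically by surname: Amari before Osei.
Order: Lindqvist, Yilmaz, Amari, Osei, Vasquez, Delgado. So position 1.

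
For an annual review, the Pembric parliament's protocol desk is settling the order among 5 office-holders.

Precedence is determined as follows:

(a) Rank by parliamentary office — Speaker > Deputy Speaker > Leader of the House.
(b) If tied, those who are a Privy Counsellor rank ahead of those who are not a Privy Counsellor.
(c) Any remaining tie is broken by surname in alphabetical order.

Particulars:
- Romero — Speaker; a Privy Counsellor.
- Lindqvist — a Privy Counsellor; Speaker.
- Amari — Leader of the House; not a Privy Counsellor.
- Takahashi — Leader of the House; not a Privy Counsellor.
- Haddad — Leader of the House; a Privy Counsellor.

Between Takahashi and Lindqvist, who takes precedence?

By parliamentary office: Lindqvist and Romero (Speaker); then Haddad, Amari and Takahashi (Leader of the House).
Lindqvist and Romero are each a Privy Counsellor, so the next rule applies.
Among Lindqvist and Romero, alphabetically by surname: Lindqvist before Romero.
Among Haddad, Amari and Takahashi, a Privy Counsellor before not a Privy Counsellor: Haddad (a Privy Counsellor) before Amari and Takahashi (not a Privy Counsellor).
Among Amari and Takahashi, alphabetically by surname: Amari before Takahashi.
So Lindqvist takes precedence.

Lindqvist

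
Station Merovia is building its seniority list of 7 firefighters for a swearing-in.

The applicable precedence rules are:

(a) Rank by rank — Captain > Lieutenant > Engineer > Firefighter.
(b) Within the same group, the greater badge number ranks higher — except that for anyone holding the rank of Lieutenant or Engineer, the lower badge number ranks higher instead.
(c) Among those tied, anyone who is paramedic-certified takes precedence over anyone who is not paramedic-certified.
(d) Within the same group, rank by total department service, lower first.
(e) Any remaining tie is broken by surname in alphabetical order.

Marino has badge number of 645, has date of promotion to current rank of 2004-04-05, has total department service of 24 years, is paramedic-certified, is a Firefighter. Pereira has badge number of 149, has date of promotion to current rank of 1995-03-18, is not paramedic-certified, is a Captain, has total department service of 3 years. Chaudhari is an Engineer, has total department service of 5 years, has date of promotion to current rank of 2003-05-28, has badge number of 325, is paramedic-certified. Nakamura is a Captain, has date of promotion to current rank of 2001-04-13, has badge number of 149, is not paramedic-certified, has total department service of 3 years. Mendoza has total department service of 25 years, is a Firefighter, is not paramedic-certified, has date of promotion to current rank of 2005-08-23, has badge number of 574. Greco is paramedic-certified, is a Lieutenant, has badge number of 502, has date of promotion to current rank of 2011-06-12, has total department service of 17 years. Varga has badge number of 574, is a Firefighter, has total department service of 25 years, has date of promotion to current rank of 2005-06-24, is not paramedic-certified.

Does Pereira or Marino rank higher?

Pereira

By rank: Nakamura and Pereira (Captain); then Greco (Lieutenant); then Chaudhari (Engineer); then Marino, Mendoza and Varga (Firefighter).
Nakamura and Pereira both have badge number 149, so the next rule applies.
Nakamura and Pereira are each not paramedic-certified, so the next rule applies.
Nakamura and Pereira both have total department service 3 years, so the next rule applies.
Among Nakamura and Pereira, alphabetically by surname: Nakamura before Pereira.
Among Marino, Mendoza and Varga, by badge number (higher first): Marino (645) before Mendoza and Varga (574).
Mendoza and Varga are each not paramedic-certified, so the next rule applies.
Mendoza and Varga both have total department service 25 years, so the next rule applies.
Among Mendoza and Varga, alphabetically by surname: Mendoza before Varga.
So Pereira takes precedence.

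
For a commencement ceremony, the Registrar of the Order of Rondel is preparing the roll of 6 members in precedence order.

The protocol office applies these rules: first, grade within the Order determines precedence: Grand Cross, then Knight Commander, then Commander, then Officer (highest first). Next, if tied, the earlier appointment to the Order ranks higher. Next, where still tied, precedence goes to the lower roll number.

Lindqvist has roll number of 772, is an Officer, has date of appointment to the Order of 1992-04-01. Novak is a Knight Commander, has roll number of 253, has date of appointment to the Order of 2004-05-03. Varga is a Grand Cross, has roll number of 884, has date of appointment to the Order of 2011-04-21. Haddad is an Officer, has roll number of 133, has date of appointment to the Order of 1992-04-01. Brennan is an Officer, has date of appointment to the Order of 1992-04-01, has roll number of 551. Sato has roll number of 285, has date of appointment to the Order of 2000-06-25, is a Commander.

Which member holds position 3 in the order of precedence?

Sato

By grade within the Order: Varga (Grand Cross); then Novak (Knight Commander); then Sato (Commander); then Haddad, Brennan and Lindqvist (Officer).
Haddad, Brennan and Lindqvist all have date of appointment to the Order 1992-04-01, so the next rule applies.
Among Haddad, Brennan and Lindqvist, by roll number (lower first): Haddad (133) before Brennan (551) before Lindqvist (772).
Order: Varga, Novak, Sato, Haddad, Brennan, Lindqvist.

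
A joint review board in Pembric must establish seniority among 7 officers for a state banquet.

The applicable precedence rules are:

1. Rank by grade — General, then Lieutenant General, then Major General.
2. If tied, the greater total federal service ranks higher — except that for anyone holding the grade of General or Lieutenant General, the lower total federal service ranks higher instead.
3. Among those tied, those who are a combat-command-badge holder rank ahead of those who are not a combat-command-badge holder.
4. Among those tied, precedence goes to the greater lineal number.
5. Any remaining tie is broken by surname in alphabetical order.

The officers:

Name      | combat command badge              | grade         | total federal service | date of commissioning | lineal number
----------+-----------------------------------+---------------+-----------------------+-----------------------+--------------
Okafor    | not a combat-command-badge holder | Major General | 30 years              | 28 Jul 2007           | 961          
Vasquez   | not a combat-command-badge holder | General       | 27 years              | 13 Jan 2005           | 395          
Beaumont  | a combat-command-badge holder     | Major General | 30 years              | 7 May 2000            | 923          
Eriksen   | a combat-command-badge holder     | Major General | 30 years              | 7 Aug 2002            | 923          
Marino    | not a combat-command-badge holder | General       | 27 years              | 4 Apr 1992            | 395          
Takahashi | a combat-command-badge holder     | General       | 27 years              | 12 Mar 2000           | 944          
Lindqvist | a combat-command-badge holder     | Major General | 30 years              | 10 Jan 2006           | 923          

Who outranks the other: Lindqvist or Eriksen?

Eriksen

By grade: Takahashi, Marino and Vasquez (General); then Beaumont, Eriksen, Lindqvist and Okafor (Major General).
Takahashi, Marino and Vasquez all have total federal service 27 years, so the next rule applies.
Among Takahashi, Marino and Vasquez, a combat-command-badge holder before not a combat-command-badge holder: Takahashi (a combat-command-badge holder) before Marino and Vasquez (not a combat-command-badge holder).
Marino and Vasquez both have lineal number 395, so the next rule applies.
Among Marino and Vasquez, alphabetically by surname: Marino before Vasquez.
Beaumont, Eriksen, Lindqvist and Okafor all have total federal service 30 years, so the next rule applies.
Among Beaumont, Eriksen, Lindqvist and Okafor, a combat-command-badge holder before not a combat-command-badge holder: Beaumont, Eriksen and Lindqvist (a combat-command-badge holder) before Okafor (not a combat-command-badge holder).
Beaumont, Eriksen and Lindqvist all have lineal number 923, so the next rule applies.
Among Beaumont, Eriksen and Lindqvist, alphabetically by surname: Beaumont before Eriksen before Lindqvist.
So Eriksen takes precedence.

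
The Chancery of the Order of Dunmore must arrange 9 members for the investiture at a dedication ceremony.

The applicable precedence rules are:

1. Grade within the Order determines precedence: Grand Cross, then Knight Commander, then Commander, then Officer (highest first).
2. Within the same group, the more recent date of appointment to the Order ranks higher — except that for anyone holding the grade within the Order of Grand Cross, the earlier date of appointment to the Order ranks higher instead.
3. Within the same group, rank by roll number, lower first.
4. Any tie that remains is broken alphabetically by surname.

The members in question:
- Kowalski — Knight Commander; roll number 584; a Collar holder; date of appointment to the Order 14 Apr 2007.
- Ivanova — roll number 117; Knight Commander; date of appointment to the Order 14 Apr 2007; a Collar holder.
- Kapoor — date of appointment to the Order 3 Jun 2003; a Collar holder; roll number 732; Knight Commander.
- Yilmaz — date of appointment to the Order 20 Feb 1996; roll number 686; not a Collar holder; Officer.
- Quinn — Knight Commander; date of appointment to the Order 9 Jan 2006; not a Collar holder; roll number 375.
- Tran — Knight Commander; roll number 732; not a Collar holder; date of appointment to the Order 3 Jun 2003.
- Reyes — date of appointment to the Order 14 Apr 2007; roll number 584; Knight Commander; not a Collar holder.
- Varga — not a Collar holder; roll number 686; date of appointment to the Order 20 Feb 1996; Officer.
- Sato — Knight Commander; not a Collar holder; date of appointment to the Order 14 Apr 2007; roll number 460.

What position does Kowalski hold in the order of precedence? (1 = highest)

3

By grade within the Order: Ivanova, Sato, Kowalski, Reyes, Quinn, Kapoor and Tran (Knight Commander); then Varga and Yilmaz (Officer).
Among Ivanova, Sato, Kowalski, Reyes, Quinn, Kapoor and Tran, by date of appointment to the Order (later first): Ivanova, Sato, Kowalski and Reyes (14 Apr 2007) before Quinn (9 Jan 2006) before Kapoor and Tran (3 Jun 2003).
Among Ivanova, Sato, Kowalski and Reyes, by roll number (lower first): Ivanova (117) before Sato (460) before Kowalski and Reyes (584).
Among Kowalski and Reyes, alphabetically by surname: Kowalski before Reyes.
Kapoor and Tran both have roll number 732, so the next rule applies.
Among Kapoor and Tran, alphabetically by surname: Kapoor before Tran.
Varga and Yilmaz both have date of appointment to the Order 20 Feb 1996, so the next rule applies.
Varga and Yilmaz both have roll number 686, so the next rule applies.
Among Varga and Yilmaz, alphabetically by surname: Varga before Yilmaz.
Order: Ivanova, Sato, Kowalski, Reyes, Quinn, Kapoor, Tran, Varga, Yilmaz. So position 3.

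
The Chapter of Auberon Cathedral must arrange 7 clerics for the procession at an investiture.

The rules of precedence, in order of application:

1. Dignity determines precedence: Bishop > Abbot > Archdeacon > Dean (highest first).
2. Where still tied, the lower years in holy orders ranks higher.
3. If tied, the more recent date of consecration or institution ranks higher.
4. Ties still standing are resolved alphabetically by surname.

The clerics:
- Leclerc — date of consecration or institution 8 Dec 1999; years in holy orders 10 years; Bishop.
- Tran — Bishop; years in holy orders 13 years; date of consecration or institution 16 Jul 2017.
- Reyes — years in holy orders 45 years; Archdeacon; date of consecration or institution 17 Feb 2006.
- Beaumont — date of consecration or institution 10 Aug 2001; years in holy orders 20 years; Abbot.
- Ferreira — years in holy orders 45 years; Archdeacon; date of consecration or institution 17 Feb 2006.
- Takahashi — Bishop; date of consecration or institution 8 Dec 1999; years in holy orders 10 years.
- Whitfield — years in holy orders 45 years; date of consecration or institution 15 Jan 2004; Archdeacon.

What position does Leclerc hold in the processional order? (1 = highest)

1

By dignity: Leclerc, Takahashi and Tran (Bishop); then Beaumont (Abbot); then Ferreira, Reyes and Whitfield (Archdeacon).
Among Leclerc, Takahashi and Tran, by years in holy orders (lower first): Leclerc and Takahashi (10 years) before Tran (13 years).
Leclerc and Takahashi both have date of consecration or institution 8 Dec 1999, so the next rule applies.
Among Leclerc and Takahashi, alphabetically by surname: Leclerc before Takahashi.
Ferreira, Reyes and Whitfield all have years in holy orders 45 years, so the next rule applies.
Among Ferreira, Reyes and Whitfield, by date of consecration or institution (later first): Ferreira and Reyes (17 Feb 2006) before Whitfield (15 Jan 2004).
Among Ferreira and Reyes, alphabetically by surname: Ferreira before Reyes.
Order: Leclerc, Takahashi, Tran, Beaumont, Ferreira, Reyes, Whitfield. So position 1.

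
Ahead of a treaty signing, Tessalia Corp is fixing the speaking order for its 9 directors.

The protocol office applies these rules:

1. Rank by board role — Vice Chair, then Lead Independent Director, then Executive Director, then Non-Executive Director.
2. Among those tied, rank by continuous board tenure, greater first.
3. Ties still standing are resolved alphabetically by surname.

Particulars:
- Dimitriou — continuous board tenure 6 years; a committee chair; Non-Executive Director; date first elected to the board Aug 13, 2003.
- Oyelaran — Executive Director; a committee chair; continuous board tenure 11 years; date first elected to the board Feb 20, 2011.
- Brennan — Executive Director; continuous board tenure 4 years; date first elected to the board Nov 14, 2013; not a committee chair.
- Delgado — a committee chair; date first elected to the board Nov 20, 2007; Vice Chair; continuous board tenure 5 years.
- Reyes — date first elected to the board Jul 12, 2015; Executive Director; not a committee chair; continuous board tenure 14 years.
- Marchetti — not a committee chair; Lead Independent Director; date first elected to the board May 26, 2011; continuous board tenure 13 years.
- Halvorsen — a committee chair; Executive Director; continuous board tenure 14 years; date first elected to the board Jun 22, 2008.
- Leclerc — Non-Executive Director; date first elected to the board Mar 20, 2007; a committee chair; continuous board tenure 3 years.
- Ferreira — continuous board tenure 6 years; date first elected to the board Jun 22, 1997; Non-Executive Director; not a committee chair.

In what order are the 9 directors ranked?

By board role: Delgado (Vice Chair); then Marchetti (Lead Independent Director); then Halvorsen, Reyes, Oyelaran and Brennan (Executive Director); then Dimitriou, Ferreira and Leclerc (Non-Executive Director).
Among Halvorsen, Reyes, Oyelaran and Brennan, by continuous board tenure (higher first): Halvorsen and Reyes (14 years) before Oyelaran (11 years) before Brennan (4 years).
Among Halvorsen and Reyes, alphabetically by surname: Halvorsen before Reyes.
Among Dimitriou, Ferreira and Leclerc, by continuous board tenure (higher first): Dimitriou and Ferreira (6 years) before Leclerc (3 years).
Among Dimitriou and Ferreira, alphabetically by surname: Dimitriou before Ferreira.
Full order: Delgado, Marchetti, Halvorsen, Reyes, Oyelaran, Brennan, Dimitriou, Ferreira, Leclerc.

Delgado, Marchetti, Halvorsen, Reyes, Oyelaran, Brennan, Dimitriou, Ferreira, Leclerc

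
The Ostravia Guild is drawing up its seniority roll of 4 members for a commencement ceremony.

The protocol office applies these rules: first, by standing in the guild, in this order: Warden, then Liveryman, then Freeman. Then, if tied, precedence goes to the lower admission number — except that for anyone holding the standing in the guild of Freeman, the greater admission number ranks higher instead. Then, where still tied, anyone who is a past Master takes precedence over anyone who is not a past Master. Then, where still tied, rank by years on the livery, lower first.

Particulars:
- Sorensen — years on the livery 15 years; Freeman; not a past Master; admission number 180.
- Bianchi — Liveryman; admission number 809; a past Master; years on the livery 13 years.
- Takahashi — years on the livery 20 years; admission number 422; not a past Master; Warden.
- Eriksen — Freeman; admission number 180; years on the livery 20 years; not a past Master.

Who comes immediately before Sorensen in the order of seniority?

By standing in the guild: Takahashi (Warden); then Bianchi (Liveryman); then Sorensen and Eriksen (Freeman).
Sorensen and Eriksen both have admission number 180, so the next rule applies.
Sorensen and Eriksen are each not a past Master, so the next rule applies.
Among Sorensen and Eriksen, by years on the livery (lower first): Sorensen (15 years) before Eriksen (20 years).
Order: Takahashi, Bianchi, Sorensen, Eriksen.

Bianchi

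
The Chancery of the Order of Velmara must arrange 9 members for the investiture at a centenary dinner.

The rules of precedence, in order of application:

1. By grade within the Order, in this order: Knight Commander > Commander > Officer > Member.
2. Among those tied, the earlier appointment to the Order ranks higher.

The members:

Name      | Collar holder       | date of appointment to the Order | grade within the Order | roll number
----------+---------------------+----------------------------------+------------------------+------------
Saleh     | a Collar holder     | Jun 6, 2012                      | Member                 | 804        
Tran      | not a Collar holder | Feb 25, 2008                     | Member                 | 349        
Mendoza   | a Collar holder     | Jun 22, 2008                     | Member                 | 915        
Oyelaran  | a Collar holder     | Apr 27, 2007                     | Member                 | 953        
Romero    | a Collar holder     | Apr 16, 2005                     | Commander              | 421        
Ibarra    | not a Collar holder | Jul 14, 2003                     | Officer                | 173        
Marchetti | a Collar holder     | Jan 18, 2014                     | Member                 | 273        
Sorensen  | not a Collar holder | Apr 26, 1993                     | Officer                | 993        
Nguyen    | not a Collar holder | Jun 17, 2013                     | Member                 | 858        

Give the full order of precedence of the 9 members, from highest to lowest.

By grade within the Order: Romero (Commander); then Sorensen and Ibarra (Officer); then Oyelaran, Tran, Mendoza, Saleh, Nguyen and Marchetti (Member).
Among Sorensen and Ibarra, by date of appointment to the Order (earlier first): Sorensen (Apr 26, 1993) before Ibarra (Jul 14, 2003).
Among Oyelaran, Tran, Mendoza, Saleh, Nguyen and Marchetti, by date of appointment to the Order (earlier first): Oyelaran (Apr 27, 2007) before Tran (Feb 25, 2008) before Mendoza (Jun 22, 2008) before Saleh (Jun 6, 2012) before Nguyen (Jun 17, 2013) before Marchetti (Jan 18, 2014).
Full order: Romero, Sorensen, Ibarra, Oyelaran, Tran, Mendoza, Saleh, Nguyen, Marchetti.

Romero, Sorensen, Ibarra, Oyelaran, Tran, Mendoza, Saleh, Nguyen, Marchetti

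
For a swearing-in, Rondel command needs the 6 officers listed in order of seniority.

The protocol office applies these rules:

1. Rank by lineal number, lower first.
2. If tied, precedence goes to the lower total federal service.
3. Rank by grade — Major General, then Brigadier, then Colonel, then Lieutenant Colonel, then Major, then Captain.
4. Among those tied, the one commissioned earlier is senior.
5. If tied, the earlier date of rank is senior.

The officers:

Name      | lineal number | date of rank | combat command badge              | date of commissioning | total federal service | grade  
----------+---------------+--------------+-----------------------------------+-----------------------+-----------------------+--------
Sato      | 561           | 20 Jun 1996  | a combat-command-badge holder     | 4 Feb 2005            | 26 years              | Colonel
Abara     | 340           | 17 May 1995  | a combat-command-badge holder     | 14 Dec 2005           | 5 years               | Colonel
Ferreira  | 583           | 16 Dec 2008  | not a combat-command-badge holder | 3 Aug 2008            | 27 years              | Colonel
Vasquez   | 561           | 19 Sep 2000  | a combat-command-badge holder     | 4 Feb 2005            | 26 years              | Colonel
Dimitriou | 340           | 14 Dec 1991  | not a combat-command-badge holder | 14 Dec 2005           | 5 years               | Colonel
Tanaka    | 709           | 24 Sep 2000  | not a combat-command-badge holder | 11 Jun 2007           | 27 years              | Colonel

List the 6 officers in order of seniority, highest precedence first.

By lineal number (lower first): Dimitriou and Abara (both 340); then Sato and Vasquez (both 561); then Ferreira (583); then Tanaka (709).
Dimitriou and Abara both have total federal service 5 years, so the next rule applies.
Dimitriou and Abara are each Colonel, so the next rule applies.
Dimitriou and Abara both have date of commissioning 14 Dec 2005, so the next rule applies.
Among Dimitriou and Abara, by date of rank (earlier first): Dimitriou (14 Dec 1991) before Abara (17 May 1995).
Sato and Vasquez both have total federal service 26 years, so the next rule applies.
Sato and Vasquez are each Colonel, so the next rule applies.
Sato and Vasquez both have date of commissioning 4 Feb 2005, so the next rule applies.
Among Sato and Vasquez, by date of rank (earlier first): Sato (20 Jun 1996) before Vasquez (19 Sep 2000).
Full order: Dimitriou, Abara, Sato, Vasquez, Ferreira, Tanaka.

Dimitriou, Abara, Sato, Vasquez, Ferreira, Tanaka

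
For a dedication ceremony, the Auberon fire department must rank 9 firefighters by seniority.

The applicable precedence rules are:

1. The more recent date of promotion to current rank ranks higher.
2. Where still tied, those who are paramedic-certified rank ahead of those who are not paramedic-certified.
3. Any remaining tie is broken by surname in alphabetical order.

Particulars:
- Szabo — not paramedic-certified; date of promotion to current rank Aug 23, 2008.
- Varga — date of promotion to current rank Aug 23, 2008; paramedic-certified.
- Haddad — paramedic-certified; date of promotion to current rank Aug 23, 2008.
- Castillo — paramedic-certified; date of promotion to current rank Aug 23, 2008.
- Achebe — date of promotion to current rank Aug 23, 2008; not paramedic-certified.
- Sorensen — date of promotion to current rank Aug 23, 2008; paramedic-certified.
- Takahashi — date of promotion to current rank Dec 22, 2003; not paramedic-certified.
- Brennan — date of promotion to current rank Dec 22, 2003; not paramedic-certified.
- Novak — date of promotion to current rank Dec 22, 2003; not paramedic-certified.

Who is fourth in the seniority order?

By date of promotion to current rank (later first): Castillo, Haddad, Sorensen, Varga, Achebe and Szabo (each Aug 23, 2008); then Brennan, Novak and Takahashi (each Dec 22, 2003).
Among Castillo, Haddad, Sorensen, Varga, Achebe and Szabo, paramedic-certified before not paramedic-certified: Castillo, Haddad, Sorensen and Varga (paramedic-certified) before Achebe and Szabo (not paramedic-certified).
Among Castillo, Haddad, Sorensen and Varga, alphabetically by surname: Castillo before Haddad before Sorensen before Varga.
Among Achebe and Szabo, alphabetically by surname: Achebe before Szabo.
Brennan, Novak and Takahashi are each not paramedic-certified, so the next rule applies.
Among Brennan, Novak and Takahashi, alphabetically by surname: Brennan before Novak before Takahashi.
Order: Castillo, Haddad, Sorensen, Varga, Achebe, Szabo, Brennan, Novak, Takahashi.

Varga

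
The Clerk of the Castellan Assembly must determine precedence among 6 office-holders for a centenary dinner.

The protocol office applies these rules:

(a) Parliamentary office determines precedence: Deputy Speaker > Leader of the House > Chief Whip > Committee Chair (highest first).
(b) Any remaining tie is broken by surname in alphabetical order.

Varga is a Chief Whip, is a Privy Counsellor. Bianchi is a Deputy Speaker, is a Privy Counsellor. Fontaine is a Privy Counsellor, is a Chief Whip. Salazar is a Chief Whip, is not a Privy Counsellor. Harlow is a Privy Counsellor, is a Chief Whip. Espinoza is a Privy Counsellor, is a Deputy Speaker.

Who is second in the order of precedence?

Espinoza

By parliamentary office: Bianchi and Espinoza (Deputy Speaker); then Fontaine, Harlow, Salazar and Varga (Chief Whip).
Among Bianchi and Espinoza, alphabetically by surname: Bianchi before Espinoza.
Among Fontaine, Harlow, Salazar and Varga, alphabetically by surname: Fontaine before Harlow before Salazar before Varga.
Order: Bianchi, Espinoza, Fontaine, Harlow, Salazar, Varga.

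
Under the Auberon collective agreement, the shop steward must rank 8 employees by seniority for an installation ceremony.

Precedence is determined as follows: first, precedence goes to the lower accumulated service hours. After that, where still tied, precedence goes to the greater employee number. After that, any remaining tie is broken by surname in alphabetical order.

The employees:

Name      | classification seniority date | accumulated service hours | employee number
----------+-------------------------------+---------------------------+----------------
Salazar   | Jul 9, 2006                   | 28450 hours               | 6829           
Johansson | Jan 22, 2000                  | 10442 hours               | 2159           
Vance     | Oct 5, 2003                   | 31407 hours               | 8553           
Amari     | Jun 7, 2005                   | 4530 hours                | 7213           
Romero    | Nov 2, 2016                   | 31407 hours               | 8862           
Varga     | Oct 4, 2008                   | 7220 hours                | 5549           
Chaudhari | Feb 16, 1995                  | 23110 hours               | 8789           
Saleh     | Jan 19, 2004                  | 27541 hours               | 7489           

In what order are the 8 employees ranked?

By accumulated service hours (lower first): Amari (4530 hours); then Varga (7220 hours); then Johansson (10442 hours); then Chaudhari (23110 hours); then Saleh (27541 hours); then Salazar (28450 hours); then Romero and Vance (both 31407 hours).
Among Romero and Vance, by employee number (higher first): Romero (8862) before Vance (8553).
Full order: Amari, Varga, Johansson, Chaudhari, Saleh, Salazar, Romero, Vance.

Amari, Varga, Johansson, Chaudhari, Saleh, Salazar, Romero, Vance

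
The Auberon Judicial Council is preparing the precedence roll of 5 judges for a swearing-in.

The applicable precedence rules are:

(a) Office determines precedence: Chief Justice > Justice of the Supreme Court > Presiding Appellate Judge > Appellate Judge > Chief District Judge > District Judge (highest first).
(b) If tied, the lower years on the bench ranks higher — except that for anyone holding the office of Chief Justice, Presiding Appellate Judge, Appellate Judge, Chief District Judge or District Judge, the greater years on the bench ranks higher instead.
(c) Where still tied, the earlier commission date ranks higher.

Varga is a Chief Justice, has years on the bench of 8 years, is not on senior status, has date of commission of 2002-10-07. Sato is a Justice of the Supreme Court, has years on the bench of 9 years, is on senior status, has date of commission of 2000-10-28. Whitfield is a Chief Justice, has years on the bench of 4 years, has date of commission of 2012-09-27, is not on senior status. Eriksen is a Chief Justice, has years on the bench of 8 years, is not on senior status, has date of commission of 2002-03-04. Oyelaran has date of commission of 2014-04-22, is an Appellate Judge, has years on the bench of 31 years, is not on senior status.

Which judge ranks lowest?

Oyelaran

By office: Eriksen, Varga and Whitfield (Chief Justice); then Sato (Justice of the Supreme Court); then Oyelaran (Appellate Judge).
Among Eriksen, Varga and Whitfield, by years on the bench (higher first) (reversed rule for this group): Eriksen and Varga (8 years) before Whitfield (4 years).
Among Eriksen and Varga, by date of commission (earlier first): Eriksen (2002-03-04) before Varga (2002-10-07).
Order: Eriksen, Varga, Whitfield, Sato, Oyelaran.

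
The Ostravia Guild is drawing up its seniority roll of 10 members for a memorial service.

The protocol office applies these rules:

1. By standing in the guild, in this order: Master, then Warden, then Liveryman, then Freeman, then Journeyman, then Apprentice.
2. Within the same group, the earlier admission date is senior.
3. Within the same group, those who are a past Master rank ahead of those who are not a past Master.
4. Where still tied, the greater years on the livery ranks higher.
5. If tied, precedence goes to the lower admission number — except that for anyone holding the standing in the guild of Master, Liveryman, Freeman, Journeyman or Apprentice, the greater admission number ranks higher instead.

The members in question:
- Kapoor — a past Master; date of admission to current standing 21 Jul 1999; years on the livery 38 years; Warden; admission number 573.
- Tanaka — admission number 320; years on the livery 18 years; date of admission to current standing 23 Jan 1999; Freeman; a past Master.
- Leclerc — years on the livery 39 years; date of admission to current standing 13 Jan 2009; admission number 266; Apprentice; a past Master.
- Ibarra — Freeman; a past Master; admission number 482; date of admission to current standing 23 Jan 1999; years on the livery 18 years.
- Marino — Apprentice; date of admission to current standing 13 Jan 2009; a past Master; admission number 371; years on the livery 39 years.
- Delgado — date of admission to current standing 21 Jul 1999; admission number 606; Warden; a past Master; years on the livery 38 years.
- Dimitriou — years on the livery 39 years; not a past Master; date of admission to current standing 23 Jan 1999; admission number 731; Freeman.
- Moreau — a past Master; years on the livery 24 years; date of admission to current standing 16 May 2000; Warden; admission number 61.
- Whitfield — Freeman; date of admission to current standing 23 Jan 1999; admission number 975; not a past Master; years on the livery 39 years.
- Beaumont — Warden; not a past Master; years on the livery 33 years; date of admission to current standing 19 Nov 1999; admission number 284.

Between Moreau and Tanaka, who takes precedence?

Moreau

By standing in the guild: Kapoor, Delgado, Beaumont and Moreau (Warden); then Ibarra, Tanaka, Whitfield and Dimitriou (Freeman); then Marino and Leclerc (Apprentice).
Among Kapoor, Delgado, Beaumont and Moreau, by date of admission to current standing (earlier first): Kapoor and Delgado (21 Jul 1999) before Beaumont (19 Nov 1999) before Moreau (16 May 2000).
Kapoor and Delgado are each a past Master, so the next rule applies.
Kapoor and Delgado both have years on the livery 38 years, so the next rule applies.
Among Kapoor and Delgado, by admission number (lower first): Kapoor (573) before Delgado (606).
Ibarra, Tanaka, Whitfield and Dimitriou all have date of admission to current standing 23 Jan 1999, so the next rule applies.
Among Ibarra, Tanaka, Whitfield and Dimitriou, a past Master before not a past Master: Ibarra and Tanaka (a past Master) before Whitfield and Dimitriou (not a past Master).
Ibarra and Tanaka both have years on the livery 18 years, so the next rule applies.
Among Ibarra and Tanaka, by admission number (higher first) (reversed rule for this group): Ibarra (482) before Tanaka (320).
Whitfield and Dimitriou both have years on the livery 39 years, so the next rule applies.
Among Whitfield and Dimitriou, by admission number (higher first) (reversed rule for this group): Whitfield (975) before Dimitriou (731).
Marino and Leclerc both have date of admission to current standing 13 Jan 2009, so the next rule applies.
Marino and Leclerc are each a past Master, so the next rule applies.
Marino and Leclerc both have years on the livery 39 years, so the next rule applies.
Among Marino and Leclerc, by admission number (higher first) (reversed rule for this group): Marino (371) before Leclerc (266).
So Moreau takes precedence.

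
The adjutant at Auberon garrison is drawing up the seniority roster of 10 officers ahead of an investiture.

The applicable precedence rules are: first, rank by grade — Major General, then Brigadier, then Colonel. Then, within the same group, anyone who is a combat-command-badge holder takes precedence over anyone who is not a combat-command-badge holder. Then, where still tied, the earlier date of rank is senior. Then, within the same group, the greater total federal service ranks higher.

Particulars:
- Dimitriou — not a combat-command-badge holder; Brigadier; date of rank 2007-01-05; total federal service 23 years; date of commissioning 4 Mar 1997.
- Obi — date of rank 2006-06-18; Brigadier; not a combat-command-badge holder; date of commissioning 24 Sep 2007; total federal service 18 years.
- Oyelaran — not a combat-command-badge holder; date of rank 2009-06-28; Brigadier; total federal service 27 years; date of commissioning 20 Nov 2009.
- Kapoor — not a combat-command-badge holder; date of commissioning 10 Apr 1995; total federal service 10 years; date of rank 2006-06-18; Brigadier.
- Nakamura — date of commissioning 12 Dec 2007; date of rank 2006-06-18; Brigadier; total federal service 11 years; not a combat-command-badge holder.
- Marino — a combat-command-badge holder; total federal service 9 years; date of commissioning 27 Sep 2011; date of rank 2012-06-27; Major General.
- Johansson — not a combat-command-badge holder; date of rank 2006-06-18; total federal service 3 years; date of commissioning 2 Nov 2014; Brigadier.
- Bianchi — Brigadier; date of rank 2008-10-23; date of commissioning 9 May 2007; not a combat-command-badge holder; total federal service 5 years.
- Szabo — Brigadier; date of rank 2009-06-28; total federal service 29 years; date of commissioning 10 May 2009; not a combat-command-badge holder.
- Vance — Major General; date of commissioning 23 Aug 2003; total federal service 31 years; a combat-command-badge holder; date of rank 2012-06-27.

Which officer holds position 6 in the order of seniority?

By grade: Vance and Marino (Major General); then Obi, Nakamura, Kapoor, Johansson, Dimitriou, Bianchi, Szabo and Oyelaran (Brigadier).
Vance and Marino are each a combat-command-badge holder, so the next rule applies.
Vance and Marino both have date of rank 2012-06-27, so the next rule applies.
Among Vance and Marino, by total federal service (higher first): Vance (31 years) before Marino (9 years).
Obi, Nakamura, Kapoor, Johansson, Dimitriou, Bianchi, Szabo and Oyelaran are each not a combat-command-badge holder, so the next rule applies.
Among Obi, Nakamura, Kapoor, Johansson, Dimitriou, Bianchi, Szabo and Oyelaran, by date of rank (earlier first): Obi, Nakamura, Kapoor and Johansson (2006-06-18) before Dimitriou (2007-01-05) before Bianchi (2008-10-23) before Szabo and Oyelaran (2009-06-28).
Among Obi, Nakamura, Kapoor and Johansson, by total federal service (higher first): Obi (18 years) before Nakamura (11 years) before Kapoor (10 years) before Johansson (3 years).
Among Szabo and Oyelaran, by total federal service (higher first): Szabo (29 years) before Oyelaran (27 years).
Order: Vance, Marino, Obi, Nakamura, Kapoor, Johansson, Dimitriou, Bianchi, Szabo, Oyelaran.

Johansson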